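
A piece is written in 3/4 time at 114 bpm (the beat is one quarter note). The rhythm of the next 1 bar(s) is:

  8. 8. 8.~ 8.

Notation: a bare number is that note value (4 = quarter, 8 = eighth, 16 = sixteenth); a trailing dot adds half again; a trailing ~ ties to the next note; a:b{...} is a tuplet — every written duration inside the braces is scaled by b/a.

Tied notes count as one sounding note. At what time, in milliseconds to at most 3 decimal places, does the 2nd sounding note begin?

note 2 onset = 3/4b = 394.737ms

1. 0.0ms @ 0 + 394.737ms (3/4)
2. 394.737ms @ 3/4 + 394.737ms (3/4)
3. 789.474ms @ 3/2 + 789.474ms (3/2)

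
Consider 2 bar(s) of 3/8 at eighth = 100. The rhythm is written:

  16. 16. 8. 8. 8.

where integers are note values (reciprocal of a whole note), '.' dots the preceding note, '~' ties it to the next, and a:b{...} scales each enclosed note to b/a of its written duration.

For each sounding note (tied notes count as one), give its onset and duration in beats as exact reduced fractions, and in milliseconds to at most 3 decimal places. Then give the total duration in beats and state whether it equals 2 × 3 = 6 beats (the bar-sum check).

1) 0.0ms=0b +450.0ms=3/4b
2) 450.0ms=3/4b +450.0ms=3/4b
3) 900.0ms=3/2b +900.0ms=3/2b
4) 1800.0ms=3b +900.0ms=3/2b
5) 2700.0ms=9/2b +900.0ms=3/2b
Σ=6b of 6 (100bpm 3/8) — PASS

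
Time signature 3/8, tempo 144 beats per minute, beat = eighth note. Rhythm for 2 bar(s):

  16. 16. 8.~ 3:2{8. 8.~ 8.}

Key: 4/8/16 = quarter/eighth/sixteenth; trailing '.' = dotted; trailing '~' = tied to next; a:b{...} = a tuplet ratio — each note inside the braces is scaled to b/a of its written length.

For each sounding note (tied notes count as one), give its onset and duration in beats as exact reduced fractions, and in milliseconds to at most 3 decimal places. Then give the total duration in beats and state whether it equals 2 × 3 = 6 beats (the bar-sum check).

1) 0.0ms=0b +312.5ms=3/4b
2) 312.5ms=3/4b +312.5ms=3/4b
3) 625.0ms=3/2b +1041.667ms=5/2b
4) 1666.667ms=4b +833.333ms=2b
Σ=6b of 6 (144bpm 3/8) — PASS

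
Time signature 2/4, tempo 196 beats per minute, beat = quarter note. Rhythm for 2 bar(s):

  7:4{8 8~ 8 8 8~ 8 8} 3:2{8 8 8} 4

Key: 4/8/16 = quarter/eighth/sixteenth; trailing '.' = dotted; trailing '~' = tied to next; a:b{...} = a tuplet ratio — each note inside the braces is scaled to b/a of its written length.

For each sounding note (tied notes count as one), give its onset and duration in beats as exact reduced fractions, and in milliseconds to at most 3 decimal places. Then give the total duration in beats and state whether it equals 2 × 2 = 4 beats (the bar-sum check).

1) 0.0ms=0b +87.464ms=2/7b
2) 87.464ms=2/7b +174.927ms=4/7b
3) 262.391ms=6/7b +87.464ms=2/7b
4) 349.854ms=8/7b +174.927ms=4/7b
5) 524.781ms=12/7b +87.464ms=2/7b
6) 612.245ms=2b +102.041ms=1/3b
7) 714.286ms=7/3b +102.041ms=1/3b
8) 816.327ms=8/3b +102.041ms=1/3b
9) 918.367ms=3b +306.122ms=1b
Σ=4b of 4 (196bpm 2/4) — PASS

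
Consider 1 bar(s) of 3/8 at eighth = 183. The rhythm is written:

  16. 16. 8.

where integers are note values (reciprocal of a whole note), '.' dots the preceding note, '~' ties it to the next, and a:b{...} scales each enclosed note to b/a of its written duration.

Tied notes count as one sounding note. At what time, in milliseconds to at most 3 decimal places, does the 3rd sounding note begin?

1. 0.0ms @ 0 + 245.902ms (3/4)
2. 245.902ms @ 3/4 + 245.902ms (3/4)
3. 491.803ms @ 3/2 + 491.803ms (3/2)

note 3 onset = 3/2b = 491.803ms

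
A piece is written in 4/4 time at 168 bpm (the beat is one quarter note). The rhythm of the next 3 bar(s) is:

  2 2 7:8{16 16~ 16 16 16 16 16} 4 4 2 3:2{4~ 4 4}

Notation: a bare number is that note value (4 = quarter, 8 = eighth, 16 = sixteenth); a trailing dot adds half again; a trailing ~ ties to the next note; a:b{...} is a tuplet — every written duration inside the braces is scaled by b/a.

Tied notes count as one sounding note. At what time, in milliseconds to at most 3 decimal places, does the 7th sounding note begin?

note 7 onset = 38/7b = 1938.776ms

1. 0.0ms @ 0 + 714.286ms (2)
2. 714.286ms @ 2 + 714.286ms (2)
3. 1428.571ms @ 4 + 102.041ms (2/7)
4. 1530.612ms @ 30/7 + 204.082ms (4/7)
5. 1734.694ms @ 34/7 + 102.041ms (2/7)
6. 1836.735ms @ 36/7 + 102.041ms (2/7)
7. 1938.776ms @ 38/7 + 102.041ms (2/7)
8. 2040.816ms @ 40/7 + 102.041ms (2/7)
9. 2142.857ms @ 6 + 357.143ms (1)
10. 2500.0ms @ 7 + 357.143ms (1)
11. 2857.143ms @ 8 + 714.286ms (2)
12. 3571.429ms @ 10 + 476.19ms (4/3)
13. 4047.619ms @ 34/3 + 238.095ms (2/3)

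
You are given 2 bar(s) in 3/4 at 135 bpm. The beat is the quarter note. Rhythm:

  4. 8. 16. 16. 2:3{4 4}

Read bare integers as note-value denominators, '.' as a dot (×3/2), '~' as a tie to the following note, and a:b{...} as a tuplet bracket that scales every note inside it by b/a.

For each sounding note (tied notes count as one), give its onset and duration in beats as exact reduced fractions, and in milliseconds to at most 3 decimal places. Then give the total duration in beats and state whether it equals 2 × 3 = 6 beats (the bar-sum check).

1) 0.0ms=0b +666.667ms=3/2b
2) 666.667ms=3/2b +333.333ms=3/4b
3) 1000.0ms=9/4b +166.667ms=3/8b
4) 1166.667ms=21/8b +166.667ms=3/8b
5) 1333.333ms=3b +666.667ms=3/2b
6) 2000.0ms=9/2b +666.667ms=3/2b
Σ=6b of 6 (135bpm 3/4) — PASS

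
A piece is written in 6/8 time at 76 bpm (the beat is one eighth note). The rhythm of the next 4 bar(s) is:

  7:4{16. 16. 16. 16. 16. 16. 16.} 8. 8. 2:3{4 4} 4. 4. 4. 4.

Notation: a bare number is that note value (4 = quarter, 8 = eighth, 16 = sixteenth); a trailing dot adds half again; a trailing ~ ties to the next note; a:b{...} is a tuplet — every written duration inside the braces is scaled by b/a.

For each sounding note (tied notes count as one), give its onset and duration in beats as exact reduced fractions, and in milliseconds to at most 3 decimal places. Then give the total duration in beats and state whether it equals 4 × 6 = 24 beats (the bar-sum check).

1) 0.0ms=0b +338.346ms=3/7b
2) 338.346ms=3/7b +338.346ms=3/7b
3) 676.692ms=6/7b +338.346ms=3/7b
4) 1015.038ms=9/7b +338.346ms=3/7b
5) 1353.383ms=12/7b +338.346ms=3/7b
6) 1691.729ms=15/7b +338.346ms=3/7b
7) 2030.075ms=18/7b +338.346ms=3/7b
8) 2368.421ms=3b +1184.211ms=3/2b
9) 3552.632ms=9/2b +1184.211ms=3/2b
10) 4736.842ms=6b +2368.421ms=3b
11) 7105.263ms=9b +2368.421ms=3b
12) 9473.684ms=12b +2368.421ms=3b
13) 11842.105ms=15b +2368.421ms=3b
14) 14210.526ms=18b +2368.421ms=3b
15) 16578.947ms=21b +2368.421ms=3b
Σ=24b of 24 (76bpm 6/8) — PASS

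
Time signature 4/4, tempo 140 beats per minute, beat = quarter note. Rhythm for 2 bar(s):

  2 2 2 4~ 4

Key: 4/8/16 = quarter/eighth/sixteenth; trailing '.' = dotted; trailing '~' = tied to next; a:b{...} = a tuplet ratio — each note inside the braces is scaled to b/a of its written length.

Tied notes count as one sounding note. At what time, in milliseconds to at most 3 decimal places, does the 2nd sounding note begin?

note 2 onset = 2b = 857.143ms

1. 0.0ms @ 0 + 857.143ms (2)
2. 857.143ms @ 2 + 857.143ms (2)
3. 1714.286ms @ 4 + 857.143ms (2)
4. 2571.429ms @ 6 + 857.143ms (2)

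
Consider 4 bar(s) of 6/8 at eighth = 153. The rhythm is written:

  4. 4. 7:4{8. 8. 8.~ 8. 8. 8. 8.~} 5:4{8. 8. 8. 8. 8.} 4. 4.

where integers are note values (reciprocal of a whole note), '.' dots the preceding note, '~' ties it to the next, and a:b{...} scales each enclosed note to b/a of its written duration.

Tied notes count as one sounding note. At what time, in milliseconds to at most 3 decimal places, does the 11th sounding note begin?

1. 0.0ms @ 0 + 1176.471ms (3)
2. 1176.471ms @ 3 + 1176.471ms (3)
3. 2352.941ms @ 6 + 336.134ms (6/7)
4. 2689.076ms @ 48/7 + 336.134ms (6/7)
5. 3025.21ms @ 54/7 + 672.269ms (12/7)
6. 3697.479ms @ 66/7 + 336.134ms (6/7)
7. 4033.613ms @ 72/7 + 336.134ms (6/7)
8. 4369.748ms @ 78/7 + 806.723ms (72/35)
9. 5176.471ms @ 66/5 + 470.588ms (6/5)
10. 5647.059ms @ 72/5 + 470.588ms (6/5)
11. 6117.647ms @ 78/5 + 470.588ms (6/5)
12. 6588.235ms @ 84/5 + 470.588ms (6/5)
13. 7058.824ms @ 18 + 1176.471ms (3)
14. 8235.294ms @ 21 + 1176.471ms (3)

note 11 onset = 78/5b = 6117.647ms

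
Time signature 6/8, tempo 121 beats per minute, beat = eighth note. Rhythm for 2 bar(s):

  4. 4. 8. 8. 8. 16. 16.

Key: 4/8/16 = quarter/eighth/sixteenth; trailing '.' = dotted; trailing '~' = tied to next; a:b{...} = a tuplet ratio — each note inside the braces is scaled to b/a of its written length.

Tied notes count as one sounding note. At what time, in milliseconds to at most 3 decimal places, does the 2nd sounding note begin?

1. 0.0ms @ 0 + 1487.603ms (3)
2. 1487.603ms @ 3 + 1487.603ms (3)
3. 2975.207ms @ 6 + 743.802ms (3/2)
4. 3719.008ms @ 15/2 + 743.802ms (3/2)
5. 4462.81ms @ 9 + 743.802ms (3/2)
6. 5206.612ms @ 21/2 + 371.901ms (3/4)
7. 5578.512ms @ 45/4 + 371.901ms (3/4)

note 2 onset = 3b = 1487.603ms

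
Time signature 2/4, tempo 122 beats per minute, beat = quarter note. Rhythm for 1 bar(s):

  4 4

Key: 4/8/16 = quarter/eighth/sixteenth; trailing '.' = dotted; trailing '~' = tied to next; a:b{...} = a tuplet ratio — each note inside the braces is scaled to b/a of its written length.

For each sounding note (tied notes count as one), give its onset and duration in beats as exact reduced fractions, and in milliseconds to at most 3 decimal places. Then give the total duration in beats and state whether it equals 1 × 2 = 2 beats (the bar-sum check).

1) 0.0ms=0b +491.803ms=1b
2) 491.803ms=1b +491.803ms=1b
Σ=2b of 2 (122bpm 2/4) — PASS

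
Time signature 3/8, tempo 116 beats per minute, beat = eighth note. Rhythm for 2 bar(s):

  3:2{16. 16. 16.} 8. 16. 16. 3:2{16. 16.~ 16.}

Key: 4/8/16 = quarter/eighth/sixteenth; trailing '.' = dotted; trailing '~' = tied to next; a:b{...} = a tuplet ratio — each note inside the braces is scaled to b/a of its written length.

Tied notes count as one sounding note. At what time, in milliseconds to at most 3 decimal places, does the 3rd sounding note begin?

note 3 onset = 1b = 517.241ms

1. 0.0ms @ 0 + 258.621ms (1/2)
2. 258.621ms @ 1/2 + 258.621ms (1/2)
3. 517.241ms @ 1 + 258.621ms (1/2)
4. 775.862ms @ 3/2 + 775.862ms (3/2)
5. 1551.724ms @ 3 + 387.931ms (3/4)
6. 1939.655ms @ 15/4 + 387.931ms (3/4)
7. 2327.586ms @ 9/2 + 258.621ms (1/2)
8. 2586.207ms @ 5 + 517.241ms (1)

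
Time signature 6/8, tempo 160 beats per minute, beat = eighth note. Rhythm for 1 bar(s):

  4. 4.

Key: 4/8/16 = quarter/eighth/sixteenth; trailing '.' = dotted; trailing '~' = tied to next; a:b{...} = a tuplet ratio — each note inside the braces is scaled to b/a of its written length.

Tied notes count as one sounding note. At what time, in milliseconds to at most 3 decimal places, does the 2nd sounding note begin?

note 2 onset = 3b = 1125.0ms

1. 0.0ms @ 0 + 1125.0ms (3)
2. 1125.0ms @ 3 + 1125.0ms (3)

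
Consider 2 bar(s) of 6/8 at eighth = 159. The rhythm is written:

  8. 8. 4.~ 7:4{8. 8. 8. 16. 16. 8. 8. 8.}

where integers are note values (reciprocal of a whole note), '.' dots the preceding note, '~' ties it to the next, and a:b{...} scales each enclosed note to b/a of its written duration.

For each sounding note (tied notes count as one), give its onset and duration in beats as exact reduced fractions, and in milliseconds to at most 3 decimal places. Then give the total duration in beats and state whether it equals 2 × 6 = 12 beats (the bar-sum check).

1) 0.0ms=0b +566.038ms=3/2b
2) 566.038ms=3/2b +566.038ms=3/2b
3) 1132.075ms=3b +1455.526ms=27/7b
4) 2587.601ms=48/7b +323.45ms=6/7b
5) 2911.051ms=54/7b +323.45ms=6/7b
6) 3234.501ms=60/7b +161.725ms=3/7b
7) 3396.226ms=9b +161.725ms=3/7b
8) 3557.951ms=66/7b +323.45ms=6/7b
9) 3881.402ms=72/7b +323.45ms=6/7b
10) 4204.852ms=78/7b +323.45ms=6/7b
Σ=12b of 12 (159bpm 6/8) — PASS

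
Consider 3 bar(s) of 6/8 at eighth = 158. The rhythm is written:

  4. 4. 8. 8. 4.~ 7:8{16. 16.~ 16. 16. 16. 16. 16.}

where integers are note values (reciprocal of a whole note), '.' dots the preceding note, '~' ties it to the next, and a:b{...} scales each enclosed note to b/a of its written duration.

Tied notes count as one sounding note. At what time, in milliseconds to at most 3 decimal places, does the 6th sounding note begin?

note 6 onset = 90/7b = 4882.459ms

1. 0.0ms @ 0 + 1139.241ms (3)
2. 1139.241ms @ 3 + 1139.241ms (3)
3. 2278.481ms @ 6 + 569.62ms (3/2)
4. 2848.101ms @ 15/2 + 569.62ms (3/2)
5. 3417.722ms @ 9 + 1464.738ms (27/7)
6. 4882.459ms @ 90/7 + 650.995ms (12/7)
7. 5533.454ms @ 102/7 + 325.497ms (6/7)
8. 5858.951ms @ 108/7 + 325.497ms (6/7)
9. 6184.448ms @ 114/7 + 325.497ms (6/7)
10. 6509.946ms @ 120/7 + 325.497ms (6/7)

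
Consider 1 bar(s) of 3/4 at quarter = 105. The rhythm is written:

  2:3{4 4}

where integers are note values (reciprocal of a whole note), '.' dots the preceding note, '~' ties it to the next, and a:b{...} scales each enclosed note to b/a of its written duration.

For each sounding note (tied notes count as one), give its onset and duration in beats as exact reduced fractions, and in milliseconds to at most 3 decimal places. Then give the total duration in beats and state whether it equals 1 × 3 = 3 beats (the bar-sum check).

1) 0.0ms=0b +857.143ms=3/2b
2) 857.143ms=3/2b +857.143ms=3/2b
Σ=3b of 3 (105bpm 3/4) — PASS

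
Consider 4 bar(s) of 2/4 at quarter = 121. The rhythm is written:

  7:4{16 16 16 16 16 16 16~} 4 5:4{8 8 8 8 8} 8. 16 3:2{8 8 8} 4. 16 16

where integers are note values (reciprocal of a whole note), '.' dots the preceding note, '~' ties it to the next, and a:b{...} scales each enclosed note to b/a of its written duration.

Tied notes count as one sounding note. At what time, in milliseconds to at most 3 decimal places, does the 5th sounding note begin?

1. 0.0ms @ 0 + 70.838ms (1/7)
2. 70.838ms @ 1/7 + 70.838ms (1/7)
3. 141.677ms @ 2/7 + 70.838ms (1/7)
4. 212.515ms @ 3/7 + 70.838ms (1/7)
5. 283.353ms @ 4/7 + 70.838ms (1/7)
6. 354.191ms @ 5/7 + 70.838ms (1/7)
7. 425.03ms @ 6/7 + 566.706ms (8/7)
8. 991.736ms @ 2 + 198.347ms (2/5)
9. 1190.083ms @ 12/5 + 198.347ms (2/5)
10. 1388.43ms @ 14/5 + 198.347ms (2/5)
11. 1586.777ms @ 16/5 + 198.347ms (2/5)
12. 1785.124ms @ 18/5 + 198.347ms (2/5)
13. 1983.471ms @ 4 + 371.901ms (3/4)
14. 2355.372ms @ 19/4 + 123.967ms (1/4)
15. 2479.339ms @ 5 + 165.289ms (1/3)
16. 2644.628ms @ 16/3 + 165.289ms (1/3)
17. 2809.917ms @ 17/3 + 165.289ms (1/3)
18. 2975.207ms @ 6 + 743.802ms (3/2)
19. 3719.008ms @ 15/2 + 123.967ms (1/4)
20. 3842.975ms @ 31/4 + 123.967ms (1/4)

note 5 onset = 4/7b = 283.353ms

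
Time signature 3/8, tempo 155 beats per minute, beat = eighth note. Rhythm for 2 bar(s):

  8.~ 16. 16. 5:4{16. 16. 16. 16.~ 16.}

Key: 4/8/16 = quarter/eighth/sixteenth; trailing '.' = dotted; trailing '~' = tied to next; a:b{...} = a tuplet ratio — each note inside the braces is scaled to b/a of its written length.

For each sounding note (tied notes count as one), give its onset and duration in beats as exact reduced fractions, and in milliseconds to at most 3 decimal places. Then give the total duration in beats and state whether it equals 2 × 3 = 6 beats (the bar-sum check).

1) 0.0ms=0b +870.968ms=9/4b
2) 870.968ms=9/4b +290.323ms=3/4b
3) 1161.29ms=3b +232.258ms=3/5b
4) 1393.548ms=18/5b +232.258ms=3/5b
5) 1625.806ms=21/5b +232.258ms=3/5b
6) 1858.065ms=24/5b +464.516ms=6/5b
Σ=6b of 6 (155bpm 3/8) — PASS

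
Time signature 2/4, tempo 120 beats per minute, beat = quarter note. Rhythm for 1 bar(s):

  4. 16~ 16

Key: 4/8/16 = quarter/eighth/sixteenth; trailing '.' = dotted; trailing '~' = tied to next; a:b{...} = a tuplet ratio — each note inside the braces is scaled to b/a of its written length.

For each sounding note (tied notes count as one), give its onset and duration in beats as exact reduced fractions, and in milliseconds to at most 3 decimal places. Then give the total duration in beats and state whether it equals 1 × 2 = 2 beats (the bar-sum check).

1) 0.0ms=0b +750.0ms=3/2b
2) 750.0ms=3/2b +250.0ms=1/2b
Σ=2b of 2 (120bpm 2/4) — PASS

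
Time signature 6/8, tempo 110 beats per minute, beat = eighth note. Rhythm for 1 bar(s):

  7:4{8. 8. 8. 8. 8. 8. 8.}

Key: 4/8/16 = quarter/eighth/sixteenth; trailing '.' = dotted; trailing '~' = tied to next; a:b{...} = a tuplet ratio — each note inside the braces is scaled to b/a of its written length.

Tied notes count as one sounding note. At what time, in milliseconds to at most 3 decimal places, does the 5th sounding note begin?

note 5 onset = 24/7b = 1870.13ms

1. 0.0ms @ 0 + 467.532ms (6/7)
2. 467.532ms @ 6/7 + 467.532ms (6/7)
3. 935.065ms @ 12/7 + 467.532ms (6/7)
4. 1402.597ms @ 18/7 + 467.532ms (6/7)
5. 1870.13ms @ 24/7 + 467.532ms (6/7)
6. 2337.662ms @ 30/7 + 467.532ms (6/7)
7. 2805.195ms @ 36/7 + 467.532ms (6/7)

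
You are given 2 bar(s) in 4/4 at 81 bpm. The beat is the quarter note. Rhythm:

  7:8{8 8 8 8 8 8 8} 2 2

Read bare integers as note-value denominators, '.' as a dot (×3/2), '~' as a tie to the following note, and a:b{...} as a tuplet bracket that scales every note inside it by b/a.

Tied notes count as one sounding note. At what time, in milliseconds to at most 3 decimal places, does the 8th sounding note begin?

note 8 onset = 4b = 2962.963ms

1. 0.0ms @ 0 + 423.28ms (4/7)
2. 423.28ms @ 4/7 + 423.28ms (4/7)
3. 846.561ms @ 8/7 + 423.28ms (4/7)
4. 1269.841ms @ 12/7 + 423.28ms (4/7)
5. 1693.122ms @ 16/7 + 423.28ms (4/7)
6. 2116.402ms @ 20/7 + 423.28ms (4/7)
7. 2539.683ms @ 24/7 + 423.28ms (4/7)
8. 2962.963ms @ 4 + 1481.481ms (2)
9. 4444.444ms @ 6 + 1481.481ms (2)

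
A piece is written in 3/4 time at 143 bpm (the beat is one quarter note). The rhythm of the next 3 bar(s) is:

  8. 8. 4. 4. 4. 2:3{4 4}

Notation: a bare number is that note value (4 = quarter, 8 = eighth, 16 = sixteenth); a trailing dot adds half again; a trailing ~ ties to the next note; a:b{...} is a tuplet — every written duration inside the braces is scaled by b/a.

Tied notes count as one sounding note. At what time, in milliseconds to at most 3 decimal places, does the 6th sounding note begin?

note 6 onset = 6b = 2517.483ms

1. 0.0ms @ 0 + 314.685ms (3/4)
2. 314.685ms @ 3/4 + 314.685ms (3/4)
3. 629.371ms @ 3/2 + 629.371ms (3/2)
4. 1258.741ms @ 3 + 629.371ms (3/2)
5. 1888.112ms @ 9/2 + 629.371ms (3/2)
6. 2517.483ms @ 6 + 629.371ms (3/2)
7. 3146.853ms @ 15/2 + 629.371ms (3/2)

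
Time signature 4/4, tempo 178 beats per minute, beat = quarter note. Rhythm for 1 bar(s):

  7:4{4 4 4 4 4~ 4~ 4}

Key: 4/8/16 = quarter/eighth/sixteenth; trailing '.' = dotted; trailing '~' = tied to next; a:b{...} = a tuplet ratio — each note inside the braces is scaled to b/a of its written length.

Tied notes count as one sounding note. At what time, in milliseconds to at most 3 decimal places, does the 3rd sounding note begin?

note 3 onset = 8/7b = 385.233ms

1. 0.0ms @ 0 + 192.616ms (4/7)
2. 192.616ms @ 4/7 + 192.616ms (4/7)
3. 385.233ms @ 8/7 + 192.616ms (4/7)
4. 577.849ms @ 12/7 + 192.616ms (4/7)
5. 770.465ms @ 16/7 + 577.849ms (12/7)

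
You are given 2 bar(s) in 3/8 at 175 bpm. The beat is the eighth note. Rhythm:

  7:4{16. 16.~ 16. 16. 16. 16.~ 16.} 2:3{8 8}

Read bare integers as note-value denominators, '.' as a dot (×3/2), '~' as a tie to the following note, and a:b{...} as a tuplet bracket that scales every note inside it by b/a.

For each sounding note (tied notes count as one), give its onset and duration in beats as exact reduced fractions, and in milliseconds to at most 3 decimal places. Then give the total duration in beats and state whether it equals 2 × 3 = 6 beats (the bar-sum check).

1) 0.0ms=0b +146.939ms=3/7b
2) 146.939ms=3/7b +293.878ms=6/7b
3) 440.816ms=9/7b +146.939ms=3/7b
4) 587.755ms=12/7b +146.939ms=3/7b
5) 734.694ms=15/7b +293.878ms=6/7b
6) 1028.571ms=3b +514.286ms=3/2b
7) 1542.857ms=9/2b +514.286ms=3/2b
Σ=6b of 6 (175bpm 3/8) — PASS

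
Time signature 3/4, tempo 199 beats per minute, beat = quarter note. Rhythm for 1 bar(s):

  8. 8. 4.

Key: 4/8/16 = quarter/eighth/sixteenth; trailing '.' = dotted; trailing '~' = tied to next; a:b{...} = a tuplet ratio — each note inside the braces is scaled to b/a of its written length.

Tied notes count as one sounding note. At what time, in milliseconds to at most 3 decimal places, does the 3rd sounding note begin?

note 3 onset = 3/2b = 452.261ms

1. 0.0ms @ 0 + 226.131ms (3/4)
2. 226.131ms @ 3/4 + 226.131ms (3/4)
3. 452.261ms @ 3/2 + 452.261ms (3/2)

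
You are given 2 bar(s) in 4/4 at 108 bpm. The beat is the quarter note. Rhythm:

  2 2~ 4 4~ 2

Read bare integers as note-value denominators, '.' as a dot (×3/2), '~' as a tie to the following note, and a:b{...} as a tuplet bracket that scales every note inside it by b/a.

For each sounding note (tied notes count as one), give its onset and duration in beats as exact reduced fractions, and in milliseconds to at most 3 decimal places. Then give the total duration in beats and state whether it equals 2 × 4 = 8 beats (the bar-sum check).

1) 0.0ms=0b +1111.111ms=2b
2) 1111.111ms=2b +1666.667ms=3b
3) 2777.778ms=5b +1666.667ms=3b
Σ=8b of 8 (108bpm 4/4) — PASS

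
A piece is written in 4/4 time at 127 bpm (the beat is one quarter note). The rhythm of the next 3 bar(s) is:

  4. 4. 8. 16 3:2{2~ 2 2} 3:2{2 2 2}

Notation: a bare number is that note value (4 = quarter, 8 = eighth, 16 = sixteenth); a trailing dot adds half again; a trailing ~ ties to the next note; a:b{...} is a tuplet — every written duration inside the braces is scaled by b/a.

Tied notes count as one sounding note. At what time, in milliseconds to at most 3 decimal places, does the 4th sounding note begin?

note 4 onset = 15/4b = 1771.654ms

1. 0.0ms @ 0 + 708.661ms (3/2)
2. 708.661ms @ 3/2 + 708.661ms (3/2)
3. 1417.323ms @ 3 + 354.331ms (3/4)
4. 1771.654ms @ 15/4 + 118.11ms (1/4)
5. 1889.764ms @ 4 + 1259.843ms (8/3)
6. 3149.606ms @ 20/3 + 629.921ms (4/3)
7. 3779.528ms @ 8 + 629.921ms (4/3)
8. 4409.449ms @ 28/3 + 629.921ms (4/3)
9. 5039.37ms @ 32/3 + 629.921ms (4/3)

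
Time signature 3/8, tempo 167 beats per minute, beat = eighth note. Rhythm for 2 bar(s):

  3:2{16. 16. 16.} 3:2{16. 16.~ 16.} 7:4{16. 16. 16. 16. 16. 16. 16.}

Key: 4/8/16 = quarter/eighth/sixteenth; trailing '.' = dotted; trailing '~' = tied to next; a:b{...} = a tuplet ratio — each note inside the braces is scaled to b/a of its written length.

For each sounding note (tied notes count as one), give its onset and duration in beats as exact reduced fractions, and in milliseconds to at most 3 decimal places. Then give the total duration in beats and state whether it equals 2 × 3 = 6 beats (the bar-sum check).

1) 0.0ms=0b +179.641ms=1/2b
2) 179.641ms=1/2b +179.641ms=1/2b
3) 359.281ms=1b +179.641ms=1/2b
4) 538.922ms=3/2b +179.641ms=1/2b
5) 718.563ms=2b +359.281ms=1b
6) 1077.844ms=3b +153.978ms=3/7b
7) 1231.822ms=24/7b +153.978ms=3/7b
8) 1385.8ms=27/7b +153.978ms=3/7b
9) 1539.778ms=30/7b +153.978ms=3/7b
10) 1693.755ms=33/7b +153.978ms=3/7b
11) 1847.733ms=36/7b +153.978ms=3/7b
12) 2001.711ms=39/7b +153.978ms=3/7b
Σ=6b of 6 (167bpm 3/8) — PASS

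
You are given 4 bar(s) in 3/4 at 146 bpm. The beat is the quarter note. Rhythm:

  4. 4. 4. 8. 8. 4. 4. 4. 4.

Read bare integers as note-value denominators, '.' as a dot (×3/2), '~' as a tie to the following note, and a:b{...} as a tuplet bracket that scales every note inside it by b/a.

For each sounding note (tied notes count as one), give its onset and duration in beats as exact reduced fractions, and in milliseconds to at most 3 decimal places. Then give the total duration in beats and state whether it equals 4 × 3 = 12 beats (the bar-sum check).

1) 0.0ms=0b +616.438ms=3/2b
2) 616.438ms=3/2b +616.438ms=3/2b
3) 1232.877ms=3b +616.438ms=3/2b
4) 1849.315ms=9/2b +308.219ms=3/4b
5) 2157.534ms=21/4b +308.219ms=3/4b
6) 2465.753ms=6b +616.438ms=3/2b
7) 3082.192ms=15/2b +616.438ms=3/2b
8) 3698.63ms=9b +616.438ms=3/2b
9) 4315.068ms=21/2b +616.438ms=3/2b
Σ=12b of 12 (146bpm 3/4) — PASS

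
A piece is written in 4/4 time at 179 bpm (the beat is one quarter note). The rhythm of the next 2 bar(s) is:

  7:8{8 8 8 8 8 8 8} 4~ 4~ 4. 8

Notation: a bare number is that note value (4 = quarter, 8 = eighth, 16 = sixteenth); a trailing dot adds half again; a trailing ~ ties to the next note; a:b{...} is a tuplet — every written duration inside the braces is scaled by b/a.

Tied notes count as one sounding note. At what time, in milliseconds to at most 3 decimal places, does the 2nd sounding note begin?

1. 0.0ms @ 0 + 191.54ms (4/7)
2. 191.54ms @ 4/7 + 191.54ms (4/7)
3. 383.081ms @ 8/7 + 191.54ms (4/7)
4. 574.621ms @ 12/7 + 191.54ms (4/7)
5. 766.161ms @ 16/7 + 191.54ms (4/7)
6. 957.702ms @ 20/7 + 191.54ms (4/7)
7. 1149.242ms @ 24/7 + 191.54ms (4/7)
8. 1340.782ms @ 4 + 1173.184ms (7/2)
9. 2513.966ms @ 15/2 + 167.598ms (1/2)

note 2 onset = 4/7b = 191.54ms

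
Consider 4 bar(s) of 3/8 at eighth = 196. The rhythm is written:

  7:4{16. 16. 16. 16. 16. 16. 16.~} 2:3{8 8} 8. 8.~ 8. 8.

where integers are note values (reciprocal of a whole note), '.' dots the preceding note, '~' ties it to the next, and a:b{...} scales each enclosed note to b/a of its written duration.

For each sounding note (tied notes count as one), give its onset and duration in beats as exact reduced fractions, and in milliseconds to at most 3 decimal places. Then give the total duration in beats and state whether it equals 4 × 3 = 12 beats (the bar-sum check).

1) 0.0ms=0b +131.195ms=3/7b
2) 131.195ms=3/7b +131.195ms=3/7b
3) 262.391ms=6/7b +131.195ms=3/7b
4) 393.586ms=9/7b +131.195ms=3/7b
5) 524.781ms=12/7b +131.195ms=3/7b
6) 655.977ms=15/7b +131.195ms=3/7b
7) 787.172ms=18/7b +590.379ms=27/14b
8) 1377.551ms=9/2b +459.184ms=3/2b
9) 1836.735ms=6b +459.184ms=3/2b
10) 2295.918ms=15/2b +918.367ms=3b
11) 3214.286ms=21/2b +459.184ms=3/2b
Σ=12b of 12 (196bpm 3/8) — PASS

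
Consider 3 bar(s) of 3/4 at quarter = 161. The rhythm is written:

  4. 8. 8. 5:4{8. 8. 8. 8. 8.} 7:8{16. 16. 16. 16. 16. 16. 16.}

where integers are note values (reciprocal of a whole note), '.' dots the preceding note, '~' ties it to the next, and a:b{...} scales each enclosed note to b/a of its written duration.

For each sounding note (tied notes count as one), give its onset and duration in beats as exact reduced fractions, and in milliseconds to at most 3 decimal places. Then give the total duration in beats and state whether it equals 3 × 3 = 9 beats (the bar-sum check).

1) 0.0ms=0b +559.006ms=3/2b
2) 559.006ms=3/2b +279.503ms=3/4b
3) 838.509ms=9/4b +279.503ms=3/4b
4) 1118.012ms=3b +223.602ms=3/5b
5) 1341.615ms=18/5b +223.602ms=3/5b
6) 1565.217ms=21/5b +223.602ms=3/5b
7) 1788.82ms=24/5b +223.602ms=3/5b
8) 2012.422ms=27/5b +223.602ms=3/5b
9) 2236.025ms=6b +159.716ms=3/7b
10) 2395.741ms=45/7b +159.716ms=3/7b
11) 2555.457ms=48/7b +159.716ms=3/7b
12) 2715.173ms=51/7b +159.716ms=3/7b
13) 2874.889ms=54/7b +159.716ms=3/7b
14) 3034.605ms=57/7b +159.716ms=3/7b
15) 3194.321ms=60/7b +159.716ms=3/7b
Σ=9b of 9 (161bpm 3/4) — PASS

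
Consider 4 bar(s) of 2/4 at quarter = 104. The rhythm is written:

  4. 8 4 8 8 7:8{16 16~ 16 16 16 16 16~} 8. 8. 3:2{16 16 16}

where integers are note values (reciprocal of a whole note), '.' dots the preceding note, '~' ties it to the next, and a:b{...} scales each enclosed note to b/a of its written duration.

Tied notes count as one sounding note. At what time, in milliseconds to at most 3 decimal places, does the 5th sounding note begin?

note 5 onset = 7/2b = 2019.231ms

1. 0.0ms @ 0 + 865.385ms (3/2)
2. 865.385ms @ 3/2 + 288.462ms (1/2)
3. 1153.846ms @ 2 + 576.923ms (1)
4. 1730.769ms @ 3 + 288.462ms (1/2)
5. 2019.231ms @ 7/2 + 288.462ms (1/2)
6. 2307.692ms @ 4 + 164.835ms (2/7)
7. 2472.527ms @ 30/7 + 329.67ms (4/7)
8. 2802.198ms @ 34/7 + 164.835ms (2/7)
9. 2967.033ms @ 36/7 + 164.835ms (2/7)
10. 3131.868ms @ 38/7 + 164.835ms (2/7)
11. 3296.703ms @ 40/7 + 597.527ms (29/28)
12. 3894.231ms @ 27/4 + 432.692ms (3/4)
13. 4326.923ms @ 15/2 + 96.154ms (1/6)
14. 4423.077ms @ 23/3 + 96.154ms (1/6)
15. 4519.231ms @ 47/6 + 96.154ms (1/6)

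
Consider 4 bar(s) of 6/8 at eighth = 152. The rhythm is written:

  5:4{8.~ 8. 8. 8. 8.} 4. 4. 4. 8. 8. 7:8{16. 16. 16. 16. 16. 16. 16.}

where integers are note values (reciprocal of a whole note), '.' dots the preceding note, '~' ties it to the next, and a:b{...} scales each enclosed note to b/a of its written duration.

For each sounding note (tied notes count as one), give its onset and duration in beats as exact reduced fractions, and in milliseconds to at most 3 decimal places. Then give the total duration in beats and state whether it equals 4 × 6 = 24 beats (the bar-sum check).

1) 0.0ms=0b +947.368ms=12/5b
2) 947.368ms=12/5b +473.684ms=6/5b
3) 1421.053ms=18/5b +473.684ms=6/5b
4) 1894.737ms=24/5b +473.684ms=6/5b
5) 2368.421ms=6b +1184.211ms=3b
6) 3552.632ms=9b +1184.211ms=3b
7) 4736.842ms=12b +1184.211ms=3b
8) 5921.053ms=15b +592.105ms=3/2b
9) 6513.158ms=33/2b +592.105ms=3/2b
10) 7105.263ms=18b +338.346ms=6/7b
11) 7443.609ms=132/7b +338.346ms=6/7b
12) 7781.955ms=138/7b +338.346ms=6/7b
13) 8120.301ms=144/7b +338.346ms=6/7b
14) 8458.647ms=150/7b +338.346ms=6/7b
15) 8796.992ms=156/7b +338.346ms=6/7b
16) 9135.338ms=162/7b +338.346ms=6/7b
Σ=24b of 24 (152bpm 6/8) — PASS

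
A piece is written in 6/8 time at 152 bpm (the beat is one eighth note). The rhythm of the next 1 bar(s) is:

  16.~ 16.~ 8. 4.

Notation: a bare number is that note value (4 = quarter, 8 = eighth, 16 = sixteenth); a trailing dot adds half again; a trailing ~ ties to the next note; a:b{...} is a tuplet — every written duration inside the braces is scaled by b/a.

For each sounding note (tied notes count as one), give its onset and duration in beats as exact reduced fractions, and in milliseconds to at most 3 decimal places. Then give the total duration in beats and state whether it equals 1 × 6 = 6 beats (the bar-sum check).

1) 0.0ms=0b +1184.211ms=3b
2) 1184.211ms=3b +1184.211ms=3b
Σ=6b of 6 (152bpm 6/8) — PASS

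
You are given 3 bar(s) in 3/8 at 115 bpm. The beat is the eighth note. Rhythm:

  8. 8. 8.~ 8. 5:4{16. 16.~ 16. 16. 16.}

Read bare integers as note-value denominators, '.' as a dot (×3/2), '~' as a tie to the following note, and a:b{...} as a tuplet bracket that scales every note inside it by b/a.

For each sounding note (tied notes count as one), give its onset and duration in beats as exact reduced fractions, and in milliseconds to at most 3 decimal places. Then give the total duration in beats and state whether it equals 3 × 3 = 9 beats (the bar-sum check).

1) 0.0ms=0b +782.609ms=3/2b
2) 782.609ms=3/2b +782.609ms=3/2b
3) 1565.217ms=3b +1565.217ms=3b
4) 3130.435ms=6b +313.043ms=3/5b
5) 3443.478ms=33/5b +626.087ms=6/5b
6) 4069.565ms=39/5b +313.043ms=3/5b
7) 4382.609ms=42/5b +313.043ms=3/5b
Σ=9b of 9 (115bpm 3/8) — PASS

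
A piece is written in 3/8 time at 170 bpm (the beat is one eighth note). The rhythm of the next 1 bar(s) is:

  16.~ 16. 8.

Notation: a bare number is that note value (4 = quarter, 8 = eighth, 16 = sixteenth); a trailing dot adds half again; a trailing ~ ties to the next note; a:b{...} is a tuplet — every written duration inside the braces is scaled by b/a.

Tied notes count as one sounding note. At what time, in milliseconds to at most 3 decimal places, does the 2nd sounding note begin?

note 2 onset = 3/2b = 529.412ms

1. 0.0ms @ 0 + 529.412ms (3/2)
2. 529.412ms @ 3/2 + 529.412ms (3/2)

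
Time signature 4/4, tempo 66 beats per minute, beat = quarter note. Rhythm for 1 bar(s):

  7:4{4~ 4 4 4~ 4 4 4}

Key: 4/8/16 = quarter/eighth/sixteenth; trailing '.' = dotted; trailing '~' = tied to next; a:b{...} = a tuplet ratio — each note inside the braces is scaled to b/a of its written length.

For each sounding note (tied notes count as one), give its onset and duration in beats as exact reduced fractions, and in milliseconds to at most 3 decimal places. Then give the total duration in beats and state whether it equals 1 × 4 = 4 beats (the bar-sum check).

1) 0.0ms=0b +1038.961ms=8/7b
2) 1038.961ms=8/7b +519.481ms=4/7b
3) 1558.442ms=12/7b +1038.961ms=8/7b
4) 2597.403ms=20/7b +519.481ms=4/7b
5) 3116.883ms=24/7b +519.481ms=4/7b
Σ=4b of 4 (66bpm 4/4) — PASS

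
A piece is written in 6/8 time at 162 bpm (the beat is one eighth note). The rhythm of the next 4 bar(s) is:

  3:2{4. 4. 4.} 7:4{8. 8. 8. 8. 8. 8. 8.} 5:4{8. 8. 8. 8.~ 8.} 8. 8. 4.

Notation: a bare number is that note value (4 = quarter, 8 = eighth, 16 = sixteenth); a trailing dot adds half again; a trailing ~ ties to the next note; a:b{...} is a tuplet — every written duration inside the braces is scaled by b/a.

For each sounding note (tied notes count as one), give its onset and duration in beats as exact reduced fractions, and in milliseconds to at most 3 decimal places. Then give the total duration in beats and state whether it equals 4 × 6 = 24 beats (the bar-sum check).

1) 0.0ms=0b +740.741ms=2b
2) 740.741ms=2b +740.741ms=2b
3) 1481.481ms=4b +740.741ms=2b
4) 2222.222ms=6b +317.46ms=6/7b
5) 2539.683ms=48/7b +317.46ms=6/7b
6) 2857.143ms=54/7b +317.46ms=6/7b
7) 3174.603ms=60/7b +317.46ms=6/7b
8) 3492.063ms=66/7b +317.46ms=6/7b
9) 3809.524ms=72/7b +317.46ms=6/7b
10) 4126.984ms=78/7b +317.46ms=6/7b
11) 4444.444ms=12b +444.444ms=6/5b
12) 4888.889ms=66/5b +444.444ms=6/5b
13) 5333.333ms=72/5b +444.444ms=6/5b
14) 5777.778ms=78/5b +888.889ms=12/5b
15) 6666.667ms=18b +555.556ms=3/2b
16) 7222.222ms=39/2b +555.556ms=3/2b
17) 7777.778ms=21b +1111.111ms=3b
Σ=24b of 24 (162bpm 6/8) — PASS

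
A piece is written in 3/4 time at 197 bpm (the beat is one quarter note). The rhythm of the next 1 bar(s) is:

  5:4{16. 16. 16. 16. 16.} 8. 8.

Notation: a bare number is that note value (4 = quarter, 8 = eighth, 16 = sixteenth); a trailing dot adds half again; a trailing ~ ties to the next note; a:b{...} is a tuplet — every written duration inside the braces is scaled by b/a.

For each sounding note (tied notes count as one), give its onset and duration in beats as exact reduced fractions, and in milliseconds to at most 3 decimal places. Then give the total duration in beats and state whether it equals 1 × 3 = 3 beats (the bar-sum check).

1) 0.0ms=0b +91.371ms=3/10b
2) 91.371ms=3/10b +91.371ms=3/10b
3) 182.741ms=3/5b +91.371ms=3/10b
4) 274.112ms=9/10b +91.371ms=3/10b
5) 365.482ms=6/5b +91.371ms=3/10b
6) 456.853ms=3/2b +228.426ms=3/4b
7) 685.279ms=9/4b +228.426ms=3/4b
Σ=3b of 3 (197bpm 3/4) — PASS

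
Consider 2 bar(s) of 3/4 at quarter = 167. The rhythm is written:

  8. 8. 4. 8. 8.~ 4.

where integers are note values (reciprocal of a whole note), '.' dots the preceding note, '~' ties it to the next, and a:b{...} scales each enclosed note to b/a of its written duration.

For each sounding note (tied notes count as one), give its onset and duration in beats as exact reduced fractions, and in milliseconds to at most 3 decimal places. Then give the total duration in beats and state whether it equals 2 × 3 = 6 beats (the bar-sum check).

1) 0.0ms=0b +269.461ms=3/4b
2) 269.461ms=3/4b +269.461ms=3/4b
3) 538.922ms=3/2b +538.922ms=3/2b
4) 1077.844ms=3b +269.461ms=3/4b
5) 1347.305ms=15/4b +808.383ms=9/4b
Σ=6b of 6 (167bpm 3/4) — PASS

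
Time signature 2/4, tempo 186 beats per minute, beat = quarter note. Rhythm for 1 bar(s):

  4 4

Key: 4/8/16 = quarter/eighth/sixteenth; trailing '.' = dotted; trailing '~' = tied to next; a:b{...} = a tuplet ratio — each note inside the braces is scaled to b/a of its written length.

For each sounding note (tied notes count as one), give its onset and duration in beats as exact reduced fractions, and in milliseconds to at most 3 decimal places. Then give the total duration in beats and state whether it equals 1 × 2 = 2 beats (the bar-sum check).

1) 0.0ms=0b +322.581ms=1b
2) 322.581ms=1b +322.581ms=1b
Σ=2b of 2 (186bpm 2/4) — PASS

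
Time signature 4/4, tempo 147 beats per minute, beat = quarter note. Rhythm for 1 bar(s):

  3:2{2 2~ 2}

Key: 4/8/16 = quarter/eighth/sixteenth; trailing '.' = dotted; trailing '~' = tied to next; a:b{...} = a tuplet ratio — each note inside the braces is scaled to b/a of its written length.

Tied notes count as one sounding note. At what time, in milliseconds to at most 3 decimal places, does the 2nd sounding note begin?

note 2 onset = 4/3b = 544.218ms

1. 0.0ms @ 0 + 544.218ms (4/3)
2. 544.218ms @ 4/3 + 1088.435ms (8/3)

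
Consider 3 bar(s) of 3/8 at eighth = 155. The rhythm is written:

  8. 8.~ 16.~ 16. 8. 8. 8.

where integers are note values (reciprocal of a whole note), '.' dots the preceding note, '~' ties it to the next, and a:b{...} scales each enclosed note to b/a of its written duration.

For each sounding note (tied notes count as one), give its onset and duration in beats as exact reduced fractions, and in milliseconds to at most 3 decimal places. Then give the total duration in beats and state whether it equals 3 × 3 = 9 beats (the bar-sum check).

1) 0.0ms=0b +580.645ms=3/2b
2) 580.645ms=3/2b +1161.29ms=3b
3) 1741.935ms=9/2b +580.645ms=3/2b
4) 2322.581ms=6b +580.645ms=3/2b
5) 2903.226ms=15/2b +580.645ms=3/2b
Σ=9b of 9 (155bpm 3/8) — PASS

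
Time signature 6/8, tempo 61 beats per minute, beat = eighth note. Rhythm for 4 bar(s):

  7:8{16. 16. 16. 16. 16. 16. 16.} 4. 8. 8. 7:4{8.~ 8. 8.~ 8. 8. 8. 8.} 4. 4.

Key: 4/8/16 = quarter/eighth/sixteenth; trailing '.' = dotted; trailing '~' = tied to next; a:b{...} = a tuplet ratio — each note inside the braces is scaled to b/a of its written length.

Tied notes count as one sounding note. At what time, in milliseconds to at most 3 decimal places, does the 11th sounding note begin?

1. 0.0ms @ 0 + 843.091ms (6/7)
2. 843.091ms @ 6/7 + 843.091ms (6/7)
3. 1686.183ms @ 12/7 + 843.091ms (6/7)
4. 2529.274ms @ 18/7 + 843.091ms (6/7)
5. 3372.365ms @ 24/7 + 843.091ms (6/7)
6. 4215.457ms @ 30/7 + 843.091ms (6/7)
7. 5058.548ms @ 36/7 + 843.091ms (6/7)
8. 5901.639ms @ 6 + 2950.82ms (3)
9. 8852.459ms @ 9 + 1475.41ms (3/2)
10. 10327.869ms @ 21/2 + 1475.41ms (3/2)
11. 11803.279ms @ 12 + 1686.183ms (12/7)
12. 13489.461ms @ 96/7 + 1686.183ms (12/7)
13. 15175.644ms @ 108/7 + 843.091ms (6/7)
14. 16018.735ms @ 114/7 + 843.091ms (6/7)
15. 16861.827ms @ 120/7 + 843.091ms (6/7)
16. 17704.918ms @ 18 + 2950.82ms (3)
17. 20655.738ms @ 21 + 2950.82ms (3)

note 11 onset = 12b = 11803.279ms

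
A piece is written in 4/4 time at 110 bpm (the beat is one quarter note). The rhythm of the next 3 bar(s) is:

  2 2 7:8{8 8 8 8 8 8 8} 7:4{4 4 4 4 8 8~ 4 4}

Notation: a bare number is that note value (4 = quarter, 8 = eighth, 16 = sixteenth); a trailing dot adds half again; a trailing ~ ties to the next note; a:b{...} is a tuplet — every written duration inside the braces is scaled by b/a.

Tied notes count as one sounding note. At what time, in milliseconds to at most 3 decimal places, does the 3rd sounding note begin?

note 3 onset = 4b = 2181.818ms

1. 0.0ms @ 0 + 1090.909ms (2)
2. 1090.909ms @ 2 + 1090.909ms (2)
3. 2181.818ms @ 4 + 311.688ms (4/7)
4. 2493.506ms @ 32/7 + 311.688ms (4/7)
5. 2805.195ms @ 36/7 + 311.688ms (4/7)
6. 3116.883ms @ 40/7 + 311.688ms (4/7)
7. 3428.571ms @ 44/7 + 311.688ms (4/7)
8. 3740.26ms @ 48/7 + 311.688ms (4/7)
9. 4051.948ms @ 52/7 + 311.688ms (4/7)
10. 4363.636ms @ 8 + 311.688ms (4/7)
11. 4675.325ms @ 60/7 + 311.688ms (4/7)
12. 4987.013ms @ 64/7 + 311.688ms (4/7)
13. 5298.701ms @ 68/7 + 311.688ms (4/7)
14. 5610.39ms @ 72/7 + 155.844ms (2/7)
15. 5766.234ms @ 74/7 + 467.532ms (6/7)
16. 6233.766ms @ 80/7 + 311.688ms (4/7)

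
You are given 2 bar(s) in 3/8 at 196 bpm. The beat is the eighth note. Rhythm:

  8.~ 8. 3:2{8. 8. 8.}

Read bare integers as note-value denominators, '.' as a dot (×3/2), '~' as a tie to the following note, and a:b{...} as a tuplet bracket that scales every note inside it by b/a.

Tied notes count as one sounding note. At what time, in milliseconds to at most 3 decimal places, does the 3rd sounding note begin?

1. 0.0ms @ 0 + 918.367ms (3)
2. 918.367ms @ 3 + 306.122ms (1)
3. 1224.49ms @ 4 + 306.122ms (1)
4. 1530.612ms @ 5 + 306.122ms (1)

note 3 onset = 4b = 1224.49ms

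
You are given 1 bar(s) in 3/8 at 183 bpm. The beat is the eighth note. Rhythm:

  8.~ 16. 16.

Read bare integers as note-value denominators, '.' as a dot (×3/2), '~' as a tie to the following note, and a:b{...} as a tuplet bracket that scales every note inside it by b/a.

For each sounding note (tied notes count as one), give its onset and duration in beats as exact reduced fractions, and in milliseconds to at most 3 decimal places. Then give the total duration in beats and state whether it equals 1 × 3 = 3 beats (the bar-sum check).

1) 0.0ms=0b +737.705ms=9/4b
2) 737.705ms=9/4b +245.902ms=3/4b
Σ=3b of 3 (183bpm 3/8) — PASS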